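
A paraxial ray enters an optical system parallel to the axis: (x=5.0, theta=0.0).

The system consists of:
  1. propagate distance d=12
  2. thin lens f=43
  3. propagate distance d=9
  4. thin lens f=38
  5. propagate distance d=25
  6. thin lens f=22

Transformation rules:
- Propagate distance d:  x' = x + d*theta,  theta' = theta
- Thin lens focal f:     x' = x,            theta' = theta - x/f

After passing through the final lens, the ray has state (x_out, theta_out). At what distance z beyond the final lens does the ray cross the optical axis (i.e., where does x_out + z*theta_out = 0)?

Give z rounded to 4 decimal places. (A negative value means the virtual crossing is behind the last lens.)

Initial: x=5.0000 theta=0.0000
After 1 (propagate distance d=12): x=5.0000 theta=0.0000
After 2 (thin lens f=43): x=5.0000 theta=-5/43 (≈-0.1163)
After 3 (propagate distance d=9): x=170/43 (≈3.9535) theta=-5/43 (≈-0.1163)
After 4 (thin lens f=38): x=170/43 (≈3.9535) theta=-180/817 (≈-0.2203)
After 5 (propagate distance d=25): x=-1270/817 (≈-1.5545) theta=-180/817 (≈-0.2203)
After 6 (thin lens f=22): x=-1270/817 (≈-1.5545) theta=-1345/8987 (≈-0.1497)
z_focus = -x_out/theta_out = -(-1270/817)/(-1345/8987) = -2794/269 ≈ -10.3866
Rounded to 4 decimal places: z = -10.3866

Answer: -10.3866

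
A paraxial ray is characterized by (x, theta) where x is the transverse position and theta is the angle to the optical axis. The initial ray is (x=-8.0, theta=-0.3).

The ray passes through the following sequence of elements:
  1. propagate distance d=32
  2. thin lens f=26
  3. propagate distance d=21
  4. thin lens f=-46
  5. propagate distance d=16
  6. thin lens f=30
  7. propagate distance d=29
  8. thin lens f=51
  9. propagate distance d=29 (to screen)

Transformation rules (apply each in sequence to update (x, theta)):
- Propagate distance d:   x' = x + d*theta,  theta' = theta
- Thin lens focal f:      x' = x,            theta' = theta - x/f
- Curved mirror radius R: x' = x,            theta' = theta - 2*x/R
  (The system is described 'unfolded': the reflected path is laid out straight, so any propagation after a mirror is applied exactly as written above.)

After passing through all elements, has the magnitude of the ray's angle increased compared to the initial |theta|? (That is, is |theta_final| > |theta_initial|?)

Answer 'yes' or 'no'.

Answer: yes

Derivation:
Initial: x=-8.0000 theta=-0.3000
After 1 (propagate distance d=32): x=-17.6000 theta=-0.3000
After 2 (thin lens f=26): x=-17.6000 theta=49/130 (≈0.3769)
After 3 (propagate distance d=21): x=-1259/130 (≈-9.6846) theta=49/130 (≈0.3769)
After 4 (thin lens f=-46): x=-1259/130 (≈-9.6846) theta=199/1196 (≈0.1664)
After 5 (propagate distance d=16): x=-20997/2990 (≈-7.0224) theta=199/1196 (≈0.1664)
After 6 (thin lens f=30): x=-20997/2990 (≈-7.0224) theta=5987/14950 (≈0.4005)
After 7 (propagate distance d=29): x=34319/7475 (≈4.5912) theta=5987/14950 (≈0.4005)
After 8 (thin lens f=51): x=34319/7475 (≈4.5912) theta=236699/762450 (≈0.3104)
After 9 (propagate distance d=29 (to screen)): x=797293/58650 (≈13.5941) theta=236699/762450 (≈0.3104)
|theta_initial|=0.3000 |theta_final|=236699/762450 (≈0.3104) -> increased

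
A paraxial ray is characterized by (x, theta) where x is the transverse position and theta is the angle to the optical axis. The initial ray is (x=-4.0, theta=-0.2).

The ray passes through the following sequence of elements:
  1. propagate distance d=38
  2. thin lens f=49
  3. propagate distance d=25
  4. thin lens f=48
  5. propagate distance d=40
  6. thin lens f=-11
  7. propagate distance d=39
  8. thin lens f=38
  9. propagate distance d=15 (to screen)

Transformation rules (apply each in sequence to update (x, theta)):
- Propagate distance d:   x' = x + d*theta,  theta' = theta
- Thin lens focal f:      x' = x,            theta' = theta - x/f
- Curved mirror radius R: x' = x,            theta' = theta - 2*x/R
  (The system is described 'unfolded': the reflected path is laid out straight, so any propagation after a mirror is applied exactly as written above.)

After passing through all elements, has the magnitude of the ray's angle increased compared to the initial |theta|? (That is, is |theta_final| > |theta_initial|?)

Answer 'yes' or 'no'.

Answer: no

Derivation:
Initial: x=-4.0000 theta=-0.2000
After 1 (propagate distance d=38): x=-11.6000 theta=-0.2000
After 2 (thin lens f=49): x=-11.6000 theta=9/245 (≈0.0367)
After 3 (propagate distance d=25): x=-2617/245 (≈-10.6816) theta=9/245 (≈0.0367)
After 4 (thin lens f=48): x=-2617/245 (≈-10.6816) theta=3049/11760 (≈0.2593)
After 5 (propagate distance d=40): x=-457/1470 (≈-0.3109) theta=3049/11760 (≈0.2593)
After 6 (thin lens f=-11): x=-457/1470 (≈-0.3109) theta=1423/6160 (≈0.2310)
After 7 (propagate distance d=39): x=1125221/129360 (≈8.6984) theta=1423/6160 (≈0.2310)
After 8 (thin lens f=38): x=1125221/129360 (≈8.6984) theta=10333/4915680 (≈0.0021)
After 9 (propagate distance d=15 (to screen)): x=42913393/4915680 (≈8.7299) theta=10333/4915680 (≈0.0021)
|theta_initial|=0.2000 |theta_final|=10333/4915680 (≈0.0021) -> not increased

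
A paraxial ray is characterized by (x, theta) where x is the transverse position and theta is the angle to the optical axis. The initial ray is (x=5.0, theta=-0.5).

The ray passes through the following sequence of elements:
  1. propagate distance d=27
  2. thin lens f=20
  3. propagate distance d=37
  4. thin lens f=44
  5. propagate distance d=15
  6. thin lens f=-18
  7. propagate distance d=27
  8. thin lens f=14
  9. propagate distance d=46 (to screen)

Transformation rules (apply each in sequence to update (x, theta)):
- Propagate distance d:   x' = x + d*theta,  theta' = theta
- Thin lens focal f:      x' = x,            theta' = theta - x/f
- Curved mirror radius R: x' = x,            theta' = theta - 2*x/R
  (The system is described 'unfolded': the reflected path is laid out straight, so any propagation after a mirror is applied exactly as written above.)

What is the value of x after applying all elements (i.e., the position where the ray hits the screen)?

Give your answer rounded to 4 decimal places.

Initial: x=5.0000 theta=-0.5000
After 1 (propagate distance d=27): x=-8.5000 theta=-0.5000
After 2 (thin lens f=20): x=-8.5000 theta=-0.0750
After 3 (propagate distance d=37): x=-11.2750 theta=-0.0750
After 4 (thin lens f=44): x=-11.2750 theta=29/160 (≈0.1813)
After 5 (propagate distance d=15): x=-1369/160 (≈-8.5563) theta=29/160 (≈0.1813)
After 6 (thin lens f=-18): x=-1369/160 (≈-8.5563) theta=-847/2880 (≈-0.2941)
After 7 (propagate distance d=27): x=-5279/320 (≈-16.4969) theta=-847/2880 (≈-0.2941)
After 8 (thin lens f=14): x=-5279/320 (≈-16.4969) theta=35653/40320 (≈0.8843)
After 9 (propagate distance d=46 (to screen)): x=243721/10080 (≈24.1787) theta=35653/40320 (≈0.8843)
Rounded to 4 decimal places: x = 24.1787

Answer: 24.1787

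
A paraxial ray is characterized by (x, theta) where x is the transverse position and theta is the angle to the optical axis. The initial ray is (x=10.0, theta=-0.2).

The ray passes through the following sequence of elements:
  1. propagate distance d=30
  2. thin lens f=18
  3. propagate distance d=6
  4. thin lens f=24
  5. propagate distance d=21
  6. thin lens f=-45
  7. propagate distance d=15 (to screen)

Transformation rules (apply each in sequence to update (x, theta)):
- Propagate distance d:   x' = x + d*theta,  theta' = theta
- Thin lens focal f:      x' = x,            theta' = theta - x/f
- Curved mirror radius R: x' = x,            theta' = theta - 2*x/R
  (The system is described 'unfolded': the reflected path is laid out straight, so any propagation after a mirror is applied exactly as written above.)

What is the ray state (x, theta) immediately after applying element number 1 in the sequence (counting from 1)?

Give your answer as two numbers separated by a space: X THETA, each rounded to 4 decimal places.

Answer: 4.0000 -0.2000

Derivation:
Initial: x=10.0000 theta=-0.2000
After 1 (propagate distance d=30): x=4.0000 theta=-0.2000
Rounded to 4 decimal places: x = 4.0000, theta = -0.2000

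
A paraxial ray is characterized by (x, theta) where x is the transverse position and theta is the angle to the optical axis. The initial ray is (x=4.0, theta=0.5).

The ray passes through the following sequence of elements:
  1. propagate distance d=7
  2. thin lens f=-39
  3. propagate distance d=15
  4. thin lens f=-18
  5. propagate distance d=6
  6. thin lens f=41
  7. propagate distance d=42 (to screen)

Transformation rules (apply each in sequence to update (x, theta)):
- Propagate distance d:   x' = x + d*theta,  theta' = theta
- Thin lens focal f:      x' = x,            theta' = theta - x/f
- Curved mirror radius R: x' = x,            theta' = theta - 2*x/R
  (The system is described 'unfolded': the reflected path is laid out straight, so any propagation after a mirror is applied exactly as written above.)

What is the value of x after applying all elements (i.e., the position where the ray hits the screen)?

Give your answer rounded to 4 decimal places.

Initial: x=4.0000 theta=0.5000
After 1 (propagate distance d=7): x=7.5000 theta=0.5000
After 2 (thin lens f=-39): x=7.5000 theta=9/13 (≈0.6923)
After 3 (propagate distance d=15): x=465/26 (≈17.8846) theta=9/13 (≈0.6923)
After 4 (thin lens f=-18): x=465/26 (≈17.8846) theta=263/156 (≈1.6859)
After 5 (propagate distance d=6): x=28.0000 theta=263/156 (≈1.6859)
After 6 (thin lens f=41): x=28.0000 theta=6415/6396 (≈1.0030)
After 7 (propagate distance d=42 (to screen)): x=74753/1066 (≈70.1248) theta=6415/6396 (≈1.0030)
Rounded to 4 decimal places: x = 70.1248

Answer: 70.1248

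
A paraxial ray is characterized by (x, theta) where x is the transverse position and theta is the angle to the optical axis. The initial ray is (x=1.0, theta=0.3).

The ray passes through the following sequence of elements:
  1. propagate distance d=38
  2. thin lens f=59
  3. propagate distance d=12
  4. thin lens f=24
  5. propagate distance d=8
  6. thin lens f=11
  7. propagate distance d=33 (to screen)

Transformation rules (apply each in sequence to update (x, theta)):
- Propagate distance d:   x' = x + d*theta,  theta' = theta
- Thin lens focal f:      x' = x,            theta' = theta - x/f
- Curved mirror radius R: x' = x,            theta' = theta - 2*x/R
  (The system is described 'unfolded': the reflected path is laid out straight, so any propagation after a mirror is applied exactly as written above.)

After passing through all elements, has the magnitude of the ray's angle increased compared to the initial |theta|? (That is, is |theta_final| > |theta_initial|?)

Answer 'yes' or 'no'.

Initial: x=1.0000 theta=0.3000
After 1 (propagate distance d=38): x=12.4000 theta=0.3000
After 2 (thin lens f=59): x=12.4000 theta=53/590 (≈0.0898)
After 3 (propagate distance d=12): x=3976/295 (≈13.4780) theta=53/590 (≈0.0898)
After 4 (thin lens f=24): x=3976/295 (≈13.4780) theta=-167/354 (≈-0.4718)
After 5 (propagate distance d=8): x=8588/885 (≈9.7040) theta=-167/354 (≈-0.4718)
After 6 (thin lens f=11): x=8588/885 (≈9.7040) theta=-8787/6490 (≈-1.3539)
After 7 (propagate distance d=33 (to screen)): x=-61907/1770 (≈-34.9757) theta=-8787/6490 (≈-1.3539)
|theta_initial|=0.3000 |theta_final|=8787/6490 (≈1.3539) -> increased

Answer: yes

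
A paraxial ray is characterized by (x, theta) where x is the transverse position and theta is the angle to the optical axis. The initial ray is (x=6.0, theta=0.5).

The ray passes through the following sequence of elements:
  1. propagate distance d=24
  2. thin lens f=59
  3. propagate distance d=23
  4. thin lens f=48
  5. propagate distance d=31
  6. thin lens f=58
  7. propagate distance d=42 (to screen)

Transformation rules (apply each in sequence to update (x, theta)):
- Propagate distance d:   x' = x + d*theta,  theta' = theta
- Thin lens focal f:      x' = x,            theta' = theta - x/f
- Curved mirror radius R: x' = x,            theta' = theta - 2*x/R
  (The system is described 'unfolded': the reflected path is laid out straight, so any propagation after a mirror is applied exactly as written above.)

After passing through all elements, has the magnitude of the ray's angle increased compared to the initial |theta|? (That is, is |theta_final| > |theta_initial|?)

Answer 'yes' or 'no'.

Answer: yes

Derivation:
Initial: x=6.0000 theta=0.5000
After 1 (propagate distance d=24): x=18.0000 theta=0.5000
After 2 (thin lens f=59): x=18.0000 theta=23/118 (≈0.1949)
After 3 (propagate distance d=23): x=2653/118 (≈22.4831) theta=23/118 (≈0.1949)
After 4 (thin lens f=48): x=2653/118 (≈22.4831) theta=-1549/5664 (≈-0.2735)
After 5 (propagate distance d=31): x=79325/5664 (≈14.0051) theta=-1549/5664 (≈-0.2735)
After 6 (thin lens f=58): x=79325/5664 (≈14.0051) theta=-56389/109504 (≈-0.5149)
After 7 (propagate distance d=42 (to screen)): x=-626041/82128 (≈-7.6227) theta=-56389/109504 (≈-0.5149)
|theta_initial|=0.5000 |theta_final|=56389/109504 (≈0.5149) -> increased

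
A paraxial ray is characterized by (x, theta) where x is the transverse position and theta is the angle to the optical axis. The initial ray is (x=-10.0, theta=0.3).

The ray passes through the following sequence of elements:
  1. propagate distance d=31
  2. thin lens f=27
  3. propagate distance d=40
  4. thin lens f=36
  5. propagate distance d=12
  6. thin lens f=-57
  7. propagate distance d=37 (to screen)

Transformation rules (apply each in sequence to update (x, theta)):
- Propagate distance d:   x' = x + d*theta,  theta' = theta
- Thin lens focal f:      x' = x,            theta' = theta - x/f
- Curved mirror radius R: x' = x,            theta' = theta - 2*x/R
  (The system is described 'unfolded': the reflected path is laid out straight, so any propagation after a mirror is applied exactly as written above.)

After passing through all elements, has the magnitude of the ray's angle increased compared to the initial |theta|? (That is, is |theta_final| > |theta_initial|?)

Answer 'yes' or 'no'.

Initial: x=-10.0000 theta=0.3000
After 1 (propagate distance d=31): x=-0.7000 theta=0.3000
After 2 (thin lens f=27): x=-0.7000 theta=44/135 (≈0.3259)
After 3 (propagate distance d=40): x=3331/270 (≈12.3370) theta=44/135 (≈0.3259)
After 4 (thin lens f=36): x=3331/270 (≈12.3370) theta=-163/9720 (≈-0.0168)
After 5 (propagate distance d=12): x=983/81 (≈12.1358) theta=-163/9720 (≈-0.0168)
After 6 (thin lens f=-57): x=983/81 (≈12.1358) theta=36223/184680 (≈0.1961)
After 7 (propagate distance d=37 (to screen)): x=3581491/184680 (≈19.3930) theta=36223/184680 (≈0.1961)
|theta_initial|=0.3000 |theta_final|=36223/184680 (≈0.1961) -> not increased

Answer: no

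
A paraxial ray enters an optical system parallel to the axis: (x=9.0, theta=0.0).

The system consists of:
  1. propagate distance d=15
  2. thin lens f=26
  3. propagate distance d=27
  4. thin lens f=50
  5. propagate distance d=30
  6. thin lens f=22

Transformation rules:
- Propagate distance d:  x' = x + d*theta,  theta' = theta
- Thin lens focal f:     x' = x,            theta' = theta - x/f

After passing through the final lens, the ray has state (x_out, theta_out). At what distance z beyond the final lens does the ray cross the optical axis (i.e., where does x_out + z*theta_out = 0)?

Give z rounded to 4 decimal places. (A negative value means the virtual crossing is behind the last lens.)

Answer: 75.6561

Derivation:
Initial: x=9.0000 theta=0.0000
After 1 (propagate distance d=15): x=9.0000 theta=0.0000
After 2 (thin lens f=26): x=9.0000 theta=-9/26 (≈-0.3462)
After 3 (propagate distance d=27): x=-9/26 (≈-0.3462) theta=-9/26 (≈-0.3462)
After 4 (thin lens f=50): x=-9/26 (≈-0.3462) theta=-441/1300 (≈-0.3392)
After 5 (propagate distance d=30): x=-684/65 (≈-10.5231) theta=-441/1300 (≈-0.3392)
After 6 (thin lens f=22): x=-684/65 (≈-10.5231) theta=153/1100 (≈0.1391)
z_focus = -x_out/theta_out = -(-684/65)/(153/1100) = 16720/221 ≈ 75.6561
Rounded to 4 decimal places: z = 75.6561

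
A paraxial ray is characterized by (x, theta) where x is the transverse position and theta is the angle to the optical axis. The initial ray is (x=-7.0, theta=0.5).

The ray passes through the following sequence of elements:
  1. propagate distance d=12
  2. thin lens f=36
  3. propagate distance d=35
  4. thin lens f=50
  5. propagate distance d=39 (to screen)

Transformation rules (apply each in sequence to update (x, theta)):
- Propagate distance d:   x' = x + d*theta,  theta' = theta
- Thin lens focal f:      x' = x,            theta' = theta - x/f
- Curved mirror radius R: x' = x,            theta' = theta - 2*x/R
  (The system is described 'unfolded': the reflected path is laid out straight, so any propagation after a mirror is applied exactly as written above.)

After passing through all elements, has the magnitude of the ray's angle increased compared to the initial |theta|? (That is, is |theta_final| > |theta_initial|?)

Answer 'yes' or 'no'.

Initial: x=-7.0000 theta=0.5000
After 1 (propagate distance d=12): x=-1.0000 theta=0.5000
After 2 (thin lens f=36): x=-1.0000 theta=19/36 (≈0.5278)
After 3 (propagate distance d=35): x=629/36 (≈17.4722) theta=19/36 (≈0.5278)
After 4 (thin lens f=50): x=629/36 (≈17.4722) theta=107/600 (≈0.1783)
After 5 (propagate distance d=39 (to screen)): x=43969/1800 (≈24.4272) theta=107/600 (≈0.1783)
|theta_initial|=0.5000 |theta_final|=107/600 (≈0.1783) -> not increased

Answer: no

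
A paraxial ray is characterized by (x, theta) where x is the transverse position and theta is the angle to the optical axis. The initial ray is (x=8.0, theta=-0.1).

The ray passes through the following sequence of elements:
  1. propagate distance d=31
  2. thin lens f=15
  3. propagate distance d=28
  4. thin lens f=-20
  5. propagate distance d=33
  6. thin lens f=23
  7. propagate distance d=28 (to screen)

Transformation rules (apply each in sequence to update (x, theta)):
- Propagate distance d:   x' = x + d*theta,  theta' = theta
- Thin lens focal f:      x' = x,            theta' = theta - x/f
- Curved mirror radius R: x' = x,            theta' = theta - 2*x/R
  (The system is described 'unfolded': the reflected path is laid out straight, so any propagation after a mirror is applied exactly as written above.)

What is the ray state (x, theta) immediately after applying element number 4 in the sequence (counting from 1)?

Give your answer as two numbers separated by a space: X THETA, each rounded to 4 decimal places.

Initial: x=8.0000 theta=-0.1000
After 1 (propagate distance d=31): x=4.9000 theta=-0.1000
After 2 (thin lens f=15): x=4.9000 theta=-32/75 (≈-0.4267)
After 3 (propagate distance d=28): x=-1057/150 (≈-7.0467) theta=-32/75 (≈-0.4267)
After 4 (thin lens f=-20): x=-1057/150 (≈-7.0467) theta=-0.7790
Rounded to 4 decimal places: x = -7.0467, theta = -0.7790

Answer: -7.0467 -0.7790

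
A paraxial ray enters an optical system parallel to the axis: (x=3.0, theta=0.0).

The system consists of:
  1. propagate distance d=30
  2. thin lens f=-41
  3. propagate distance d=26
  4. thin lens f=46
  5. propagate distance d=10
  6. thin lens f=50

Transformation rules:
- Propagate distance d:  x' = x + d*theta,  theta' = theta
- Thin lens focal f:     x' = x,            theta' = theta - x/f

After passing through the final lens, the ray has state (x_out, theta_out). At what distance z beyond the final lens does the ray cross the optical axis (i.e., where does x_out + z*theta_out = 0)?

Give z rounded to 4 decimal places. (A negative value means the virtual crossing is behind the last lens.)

Answer: 36.6140

Derivation:
Initial: x=3.0000 theta=0.0000
After 1 (propagate distance d=30): x=3.0000 theta=0.0000
After 2 (thin lens f=-41): x=3.0000 theta=3/41 (≈0.0732)
After 3 (propagate distance d=26): x=201/41 (≈4.9024) theta=3/41 (≈0.0732)
After 4 (thin lens f=46): x=201/41 (≈4.9024) theta=-63/1886 (≈-0.0334)
After 5 (propagate distance d=10): x=4308/943 (≈4.5684) theta=-63/1886 (≈-0.0334)
After 6 (thin lens f=50): x=4308/943 (≈4.5684) theta=-5883/47150 (≈-0.1248)
z_focus = -x_out/theta_out = -(4308/943)/(-5883/47150) = 71800/1961 ≈ 36.6140
Rounded to 4 decimal places: z = 36.6140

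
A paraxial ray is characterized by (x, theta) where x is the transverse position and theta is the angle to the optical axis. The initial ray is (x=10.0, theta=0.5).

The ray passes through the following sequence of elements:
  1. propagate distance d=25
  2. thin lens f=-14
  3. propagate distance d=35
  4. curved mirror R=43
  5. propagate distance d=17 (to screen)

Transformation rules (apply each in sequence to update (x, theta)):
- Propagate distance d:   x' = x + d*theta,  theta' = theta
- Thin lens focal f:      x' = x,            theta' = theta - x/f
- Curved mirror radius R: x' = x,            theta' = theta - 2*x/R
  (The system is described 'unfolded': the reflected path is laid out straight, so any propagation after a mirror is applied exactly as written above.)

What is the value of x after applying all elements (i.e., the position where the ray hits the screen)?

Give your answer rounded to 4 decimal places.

Answer: 55.9668

Derivation:
Initial: x=10.0000 theta=0.5000
After 1 (propagate distance d=25): x=22.5000 theta=0.5000
After 2 (thin lens f=-14): x=22.5000 theta=59/28 (≈2.1071)
After 3 (propagate distance d=35): x=96.2500 theta=59/28 (≈2.1071)
After 4 (curved mirror R=43): x=96.2500 theta=-2853/1204 (≈-2.3696)
After 5 (propagate distance d=17 (to screen)): x=16846/301 (≈55.9668) theta=-2853/1204 (≈-2.3696)
Rounded to 4 decimal places: x = 55.9668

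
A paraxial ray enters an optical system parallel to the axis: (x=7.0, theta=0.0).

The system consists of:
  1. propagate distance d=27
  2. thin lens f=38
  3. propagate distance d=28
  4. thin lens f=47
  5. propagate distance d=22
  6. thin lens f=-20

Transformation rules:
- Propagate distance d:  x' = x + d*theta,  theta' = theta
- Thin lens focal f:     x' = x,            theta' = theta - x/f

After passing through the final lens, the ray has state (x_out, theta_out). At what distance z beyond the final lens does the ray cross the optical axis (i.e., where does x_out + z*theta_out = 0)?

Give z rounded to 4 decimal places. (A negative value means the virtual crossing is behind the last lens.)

Initial: x=7.0000 theta=0.0000
After 1 (propagate distance d=27): x=7.0000 theta=0.0000
After 2 (thin lens f=38): x=7.0000 theta=-7/38 (≈-0.1842)
After 3 (propagate distance d=28): x=35/19 (≈1.8421) theta=-7/38 (≈-0.1842)
After 4 (thin lens f=47): x=35/19 (≈1.8421) theta=-21/94 (≈-0.2234)
After 5 (propagate distance d=22): x=-2744/893 (≈-3.0728) theta=-21/94 (≈-0.2234)
After 6 (thin lens f=-20): x=-2744/893 (≈-3.0728) theta=-3367/8930 (≈-0.3770)
z_focus = -x_out/theta_out = -(-2744/893)/(-3367/8930) = -3920/481 ≈ -8.1497
Rounded to 4 decimal places: z = -8.1497

Answer: -8.1497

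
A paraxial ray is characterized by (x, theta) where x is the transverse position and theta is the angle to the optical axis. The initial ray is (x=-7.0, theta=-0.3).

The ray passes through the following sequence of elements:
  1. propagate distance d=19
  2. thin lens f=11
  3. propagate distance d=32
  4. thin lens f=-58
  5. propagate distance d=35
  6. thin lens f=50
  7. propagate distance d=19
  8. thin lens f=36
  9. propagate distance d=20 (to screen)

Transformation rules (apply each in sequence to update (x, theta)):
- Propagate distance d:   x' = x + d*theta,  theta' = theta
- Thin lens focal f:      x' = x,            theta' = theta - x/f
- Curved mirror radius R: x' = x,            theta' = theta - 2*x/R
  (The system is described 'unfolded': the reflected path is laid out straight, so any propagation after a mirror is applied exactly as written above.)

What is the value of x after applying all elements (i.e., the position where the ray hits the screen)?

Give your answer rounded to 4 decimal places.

Initial: x=-7.0000 theta=-0.3000
After 1 (propagate distance d=19): x=-12.7000 theta=-0.3000
After 2 (thin lens f=11): x=-12.7000 theta=47/55 (≈0.8545)
After 3 (propagate distance d=32): x=1611/110 (≈14.6455) theta=47/55 (≈0.8545)
After 4 (thin lens f=-58): x=1611/110 (≈14.6455) theta=7063/6380 (≈1.1071)
After 5 (propagate distance d=35): x=340643/6380 (≈53.3923) theta=7063/6380 (≈1.1071)
After 6 (thin lens f=50): x=340643/6380 (≈53.3923) theta=1137/29000 (≈0.0392)
After 7 (propagate distance d=19): x=17269783/319000 (≈54.1373) theta=1137/29000 (≈0.0392)
After 8 (thin lens f=36): x=17269783/319000 (≈54.1373) theta=-16819531/11484000 (≈-1.4646)
After 9 (propagate distance d=20 (to screen)): x=8916299/358875 (≈24.8451) theta=-16819531/11484000 (≈-1.4646)
Rounded to 4 decimal places: x = 24.8451

Answer: 24.8451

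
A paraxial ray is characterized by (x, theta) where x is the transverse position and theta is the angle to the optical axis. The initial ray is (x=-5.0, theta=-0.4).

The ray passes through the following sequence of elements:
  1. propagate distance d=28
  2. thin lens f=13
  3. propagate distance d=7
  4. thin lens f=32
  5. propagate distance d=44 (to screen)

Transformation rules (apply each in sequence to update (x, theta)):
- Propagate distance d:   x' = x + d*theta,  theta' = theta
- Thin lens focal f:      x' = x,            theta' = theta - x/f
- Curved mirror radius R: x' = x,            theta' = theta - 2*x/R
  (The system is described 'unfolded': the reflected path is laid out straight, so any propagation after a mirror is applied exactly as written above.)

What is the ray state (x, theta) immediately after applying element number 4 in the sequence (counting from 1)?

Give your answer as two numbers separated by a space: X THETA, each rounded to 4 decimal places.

Answer: -10.2769 1.1673

Derivation:
Initial: x=-5.0000 theta=-0.4000
After 1 (propagate distance d=28): x=-16.2000 theta=-0.4000
After 2 (thin lens f=13): x=-16.2000 theta=11/13 (≈0.8462)
After 3 (propagate distance d=7): x=-668/65 (≈-10.2769) theta=11/13 (≈0.8462)
After 4 (thin lens f=32): x=-668/65 (≈-10.2769) theta=607/520 (≈1.1673)
Rounded to 4 decimal places: x = -10.2769, theta = 1.1673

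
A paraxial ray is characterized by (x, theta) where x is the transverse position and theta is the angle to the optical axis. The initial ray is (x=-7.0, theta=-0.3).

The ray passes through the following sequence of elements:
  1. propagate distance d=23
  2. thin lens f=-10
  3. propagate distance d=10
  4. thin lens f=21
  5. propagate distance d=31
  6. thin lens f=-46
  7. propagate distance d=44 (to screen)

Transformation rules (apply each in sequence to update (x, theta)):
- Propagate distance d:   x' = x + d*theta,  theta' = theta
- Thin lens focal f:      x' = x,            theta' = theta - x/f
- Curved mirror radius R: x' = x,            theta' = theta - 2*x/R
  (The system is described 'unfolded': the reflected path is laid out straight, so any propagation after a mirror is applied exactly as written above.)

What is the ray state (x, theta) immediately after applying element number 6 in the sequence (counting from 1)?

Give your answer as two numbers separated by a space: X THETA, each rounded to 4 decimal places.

Answer: -37.7233 -1.0434

Derivation:
Initial: x=-7.0000 theta=-0.3000
After 1 (propagate distance d=23): x=-13.9000 theta=-0.3000
After 2 (thin lens f=-10): x=-13.9000 theta=-1.6900
After 3 (propagate distance d=10): x=-30.8000 theta=-1.6900
After 4 (thin lens f=21): x=-30.8000 theta=-67/300 (≈-0.2233)
After 5 (propagate distance d=31): x=-11317/300 (≈-37.7233) theta=-67/300 (≈-0.2233)
After 6 (thin lens f=-46): x=-11317/300 (≈-37.7233) theta=-14399/13800 (≈-1.0434)
Rounded to 4 decimal places: x = -37.7233, theta = -1.0434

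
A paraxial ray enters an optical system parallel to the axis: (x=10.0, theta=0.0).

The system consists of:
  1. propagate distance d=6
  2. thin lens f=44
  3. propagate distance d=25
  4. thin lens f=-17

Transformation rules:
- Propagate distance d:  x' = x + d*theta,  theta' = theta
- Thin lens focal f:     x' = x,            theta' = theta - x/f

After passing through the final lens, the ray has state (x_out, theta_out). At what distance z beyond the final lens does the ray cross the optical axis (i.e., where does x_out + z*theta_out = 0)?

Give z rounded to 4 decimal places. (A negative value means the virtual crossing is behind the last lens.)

Initial: x=10.0000 theta=0.0000
After 1 (propagate distance d=6): x=10.0000 theta=0.0000
After 2 (thin lens f=44): x=10.0000 theta=-5/22 (≈-0.2273)
After 3 (propagate distance d=25): x=95/22 (≈4.3182) theta=-5/22 (≈-0.2273)
After 4 (thin lens f=-17): x=95/22 (≈4.3182) theta=5/187 (≈0.0267)
z_focus = -x_out/theta_out = -(95/22)/(5/187) = -161.5000
Rounded to 4 decimal places: z = -161.5000

Answer: -161.5000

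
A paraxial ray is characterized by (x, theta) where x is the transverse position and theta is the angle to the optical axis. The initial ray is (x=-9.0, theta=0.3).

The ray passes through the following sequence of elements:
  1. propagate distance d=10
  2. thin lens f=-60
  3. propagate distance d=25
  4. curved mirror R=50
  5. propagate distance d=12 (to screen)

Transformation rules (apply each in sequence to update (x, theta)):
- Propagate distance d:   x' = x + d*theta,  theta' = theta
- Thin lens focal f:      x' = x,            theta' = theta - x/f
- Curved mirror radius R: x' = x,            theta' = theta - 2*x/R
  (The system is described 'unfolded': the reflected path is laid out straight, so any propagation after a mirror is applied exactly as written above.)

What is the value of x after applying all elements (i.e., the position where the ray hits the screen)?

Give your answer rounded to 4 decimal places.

Answer: 1.8800

Derivation:
Initial: x=-9.0000 theta=0.3000
After 1 (propagate distance d=10): x=-6.0000 theta=0.3000
After 2 (thin lens f=-60): x=-6.0000 theta=0.2000
After 3 (propagate distance d=25): x=-1.0000 theta=0.2000
After 4 (curved mirror R=50): x=-1.0000 theta=0.2400
After 5 (propagate distance d=12 (to screen)): x=1.8800 theta=0.2400
Rounded to 4 decimal places: x = 1.8800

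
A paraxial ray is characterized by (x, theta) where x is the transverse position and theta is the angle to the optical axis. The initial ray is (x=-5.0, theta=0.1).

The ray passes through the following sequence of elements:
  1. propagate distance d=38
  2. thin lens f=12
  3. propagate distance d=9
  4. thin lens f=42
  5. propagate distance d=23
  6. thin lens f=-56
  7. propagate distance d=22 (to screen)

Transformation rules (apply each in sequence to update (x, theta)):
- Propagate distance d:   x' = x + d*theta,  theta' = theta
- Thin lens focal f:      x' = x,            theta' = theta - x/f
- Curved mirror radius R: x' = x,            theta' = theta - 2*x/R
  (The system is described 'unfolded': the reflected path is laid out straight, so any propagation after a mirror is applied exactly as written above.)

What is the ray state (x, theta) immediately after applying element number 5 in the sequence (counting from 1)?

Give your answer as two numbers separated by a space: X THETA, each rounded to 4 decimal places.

Answer: 4.8714 0.1857

Derivation:
Initial: x=-5.0000 theta=0.1000
After 1 (propagate distance d=38): x=-1.2000 theta=0.1000
After 2 (thin lens f=12): x=-1.2000 theta=0.2000
After 3 (propagate distance d=9): x=0.6000 theta=0.2000
After 4 (thin lens f=42): x=0.6000 theta=13/70 (≈0.1857)
After 5 (propagate distance d=23): x=341/70 (≈4.8714) theta=13/70 (≈0.1857)
Rounded to 4 decimal places: x = 4.8714, theta = 0.1857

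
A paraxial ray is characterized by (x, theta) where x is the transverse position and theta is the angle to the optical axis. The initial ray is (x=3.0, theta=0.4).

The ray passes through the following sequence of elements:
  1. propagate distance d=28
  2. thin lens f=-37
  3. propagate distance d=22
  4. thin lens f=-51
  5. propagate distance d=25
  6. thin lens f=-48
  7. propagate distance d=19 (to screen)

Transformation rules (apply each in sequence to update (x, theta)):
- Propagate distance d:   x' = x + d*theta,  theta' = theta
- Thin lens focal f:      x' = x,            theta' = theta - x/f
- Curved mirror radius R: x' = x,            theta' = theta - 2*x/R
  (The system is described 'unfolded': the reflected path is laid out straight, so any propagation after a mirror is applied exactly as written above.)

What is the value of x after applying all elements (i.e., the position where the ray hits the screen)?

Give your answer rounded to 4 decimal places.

Answer: 119.3608

Derivation:
Initial: x=3.0000 theta=0.4000
After 1 (propagate distance d=28): x=14.2000 theta=0.4000
After 2 (thin lens f=-37): x=14.2000 theta=29/37 (≈0.7838)
After 3 (propagate distance d=22): x=5817/185 (≈31.4432) theta=29/37 (≈0.7838)
After 4 (thin lens f=-51): x=5817/185 (≈31.4432) theta=4404/3145 (≈1.4003)
After 5 (propagate distance d=25): x=208989/3145 (≈66.4512) theta=4404/3145 (≈1.4003)
After 6 (thin lens f=-48): x=208989/3145 (≈66.4512) theta=140127/50320 (≈2.7847)
After 7 (propagate distance d=19 (to screen)): x=6006237/50320 (≈119.3608) theta=140127/50320 (≈2.7847)
Rounded to 4 decimal places: x = 119.3608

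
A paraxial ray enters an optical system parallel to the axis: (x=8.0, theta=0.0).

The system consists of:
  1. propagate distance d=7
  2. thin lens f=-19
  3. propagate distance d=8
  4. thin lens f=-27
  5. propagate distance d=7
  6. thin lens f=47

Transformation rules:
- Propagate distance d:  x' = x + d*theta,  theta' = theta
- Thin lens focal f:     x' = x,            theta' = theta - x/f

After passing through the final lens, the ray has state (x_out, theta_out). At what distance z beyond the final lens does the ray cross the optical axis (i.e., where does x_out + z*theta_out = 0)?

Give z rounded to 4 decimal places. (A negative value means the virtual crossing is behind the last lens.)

Initial: x=8.0000 theta=0.0000
After 1 (propagate distance d=7): x=8.0000 theta=0.0000
After 2 (thin lens f=-19): x=8.0000 theta=8/19 (≈0.4211)
After 3 (propagate distance d=8): x=216/19 (≈11.3684) theta=8/19 (≈0.4211)
After 4 (thin lens f=-27): x=216/19 (≈11.3684) theta=16/19 (≈0.8421)
After 5 (propagate distance d=7): x=328/19 (≈17.2632) theta=16/19 (≈0.8421)
After 6 (thin lens f=47): x=328/19 (≈17.2632) theta=424/893 (≈0.4748)
z_focus = -x_out/theta_out = -(328/19)/(424/893) = -1927/53 ≈ -36.3585
Rounded to 4 decimal places: z = -36.3585

Answer: -36.3585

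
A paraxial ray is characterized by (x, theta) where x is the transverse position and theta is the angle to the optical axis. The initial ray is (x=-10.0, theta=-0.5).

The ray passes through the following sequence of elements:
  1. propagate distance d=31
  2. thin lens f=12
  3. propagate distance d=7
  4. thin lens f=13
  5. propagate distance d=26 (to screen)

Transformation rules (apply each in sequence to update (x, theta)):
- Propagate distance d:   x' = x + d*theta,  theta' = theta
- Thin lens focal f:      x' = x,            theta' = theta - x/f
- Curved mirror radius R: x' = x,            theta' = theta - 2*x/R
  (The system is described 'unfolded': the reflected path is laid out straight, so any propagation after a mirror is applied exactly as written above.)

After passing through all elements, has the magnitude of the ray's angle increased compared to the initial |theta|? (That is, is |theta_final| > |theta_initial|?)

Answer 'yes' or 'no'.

Initial: x=-10.0000 theta=-0.5000
After 1 (propagate distance d=31): x=-25.5000 theta=-0.5000
After 2 (thin lens f=12): x=-25.5000 theta=1.6250
After 3 (propagate distance d=7): x=-14.1250 theta=1.6250
After 4 (thin lens f=13): x=-14.1250 theta=141/52 (≈2.7115)
After 5 (propagate distance d=26 (to screen)): x=56.3750 theta=141/52 (≈2.7115)
|theta_initial|=0.5000 |theta_final|=141/52 (≈2.7115) -> increased

Answer: yes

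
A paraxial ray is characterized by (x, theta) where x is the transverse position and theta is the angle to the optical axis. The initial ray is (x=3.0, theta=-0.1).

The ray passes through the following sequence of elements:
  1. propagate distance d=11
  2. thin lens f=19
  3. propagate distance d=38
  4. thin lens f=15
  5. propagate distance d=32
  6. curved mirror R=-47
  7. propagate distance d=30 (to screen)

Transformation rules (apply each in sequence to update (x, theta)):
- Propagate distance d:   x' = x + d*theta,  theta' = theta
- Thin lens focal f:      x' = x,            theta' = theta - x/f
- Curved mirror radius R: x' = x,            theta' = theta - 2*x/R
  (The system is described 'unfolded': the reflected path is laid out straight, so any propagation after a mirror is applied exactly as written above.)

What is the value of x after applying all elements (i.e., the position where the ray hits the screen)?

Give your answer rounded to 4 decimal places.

Initial: x=3.0000 theta=-0.1000
After 1 (propagate distance d=11): x=1.9000 theta=-0.1000
After 2 (thin lens f=19): x=1.9000 theta=-0.2000
After 3 (propagate distance d=38): x=-5.7000 theta=-0.2000
After 4 (thin lens f=15): x=-5.7000 theta=0.1800
After 5 (propagate distance d=32): x=0.0600 theta=0.1800
After 6 (curved mirror R=-47): x=0.0600 theta=429/2350 (≈0.1826)
After 7 (propagate distance d=30 (to screen)): x=13011/2350 (≈5.5366) theta=429/2350 (≈0.1826)
Rounded to 4 decimal places: x = 5.5366

Answer: 5.5366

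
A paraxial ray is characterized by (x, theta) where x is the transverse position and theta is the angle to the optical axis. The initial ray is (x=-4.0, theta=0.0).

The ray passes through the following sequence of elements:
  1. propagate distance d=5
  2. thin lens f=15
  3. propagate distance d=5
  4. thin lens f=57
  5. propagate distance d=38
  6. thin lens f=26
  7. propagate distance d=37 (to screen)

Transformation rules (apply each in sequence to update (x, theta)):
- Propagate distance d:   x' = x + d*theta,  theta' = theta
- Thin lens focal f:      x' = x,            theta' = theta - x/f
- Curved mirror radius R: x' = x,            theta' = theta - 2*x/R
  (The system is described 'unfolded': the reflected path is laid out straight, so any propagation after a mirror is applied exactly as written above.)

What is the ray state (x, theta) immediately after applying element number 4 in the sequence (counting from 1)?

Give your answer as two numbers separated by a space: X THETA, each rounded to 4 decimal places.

Answer: -2.6667 0.3135

Derivation:
Initial: x=-4.0000 theta=0.0000
After 1 (propagate distance d=5): x=-4.0000 theta=0.0000
After 2 (thin lens f=15): x=-4.0000 theta=4/15 (≈0.2667)
After 3 (propagate distance d=5): x=-8/3 (≈-2.6667) theta=4/15 (≈0.2667)
After 4 (thin lens f=57): x=-8/3 (≈-2.6667) theta=268/855 (≈0.3135)
Rounded to 4 decimal places: x = -2.6667, theta = 0.3135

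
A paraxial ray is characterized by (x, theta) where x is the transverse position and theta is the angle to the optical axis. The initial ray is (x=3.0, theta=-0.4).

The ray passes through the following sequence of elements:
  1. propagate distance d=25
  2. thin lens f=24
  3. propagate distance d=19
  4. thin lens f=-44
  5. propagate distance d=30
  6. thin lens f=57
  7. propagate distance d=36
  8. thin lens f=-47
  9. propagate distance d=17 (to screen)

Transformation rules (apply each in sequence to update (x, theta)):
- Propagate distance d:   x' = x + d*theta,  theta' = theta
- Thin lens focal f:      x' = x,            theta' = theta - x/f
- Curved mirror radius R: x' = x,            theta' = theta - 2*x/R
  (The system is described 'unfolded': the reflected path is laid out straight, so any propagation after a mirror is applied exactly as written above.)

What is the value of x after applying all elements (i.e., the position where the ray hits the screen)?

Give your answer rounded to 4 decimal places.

Answer: -24.5046

Derivation:
Initial: x=3.0000 theta=-0.4000
After 1 (propagate distance d=25): x=-7.0000 theta=-0.4000
After 2 (thin lens f=24): x=-7.0000 theta=-13/120 (≈-0.1083)
After 3 (propagate distance d=19): x=-1087/120 (≈-9.0583) theta=-13/120 (≈-0.1083)
After 4 (thin lens f=-44): x=-1087/120 (≈-9.0583) theta=-553/1760 (≈-0.3142)
After 5 (propagate distance d=30): x=-48799/2640 (≈-18.4845) theta=-553/1760 (≈-0.3142)
After 6 (thin lens f=57): x=-48799/2640 (≈-18.4845) theta=607/60192 (≈0.0101)
After 7 (propagate distance d=36): x=-908971/50160 (≈-18.1214) theta=607/60192 (≈0.0101)
After 8 (thin lens f=-47): x=-908971/50160 (≈-18.1214) theta=-5311181/14145120 (≈-0.3755)
After 9 (propagate distance d=17 (to screen)): x=-346619899/14145120 (≈-24.5046) theta=-5311181/14145120 (≈-0.3755)
Rounded to 4 decimal places: x = -24.5046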